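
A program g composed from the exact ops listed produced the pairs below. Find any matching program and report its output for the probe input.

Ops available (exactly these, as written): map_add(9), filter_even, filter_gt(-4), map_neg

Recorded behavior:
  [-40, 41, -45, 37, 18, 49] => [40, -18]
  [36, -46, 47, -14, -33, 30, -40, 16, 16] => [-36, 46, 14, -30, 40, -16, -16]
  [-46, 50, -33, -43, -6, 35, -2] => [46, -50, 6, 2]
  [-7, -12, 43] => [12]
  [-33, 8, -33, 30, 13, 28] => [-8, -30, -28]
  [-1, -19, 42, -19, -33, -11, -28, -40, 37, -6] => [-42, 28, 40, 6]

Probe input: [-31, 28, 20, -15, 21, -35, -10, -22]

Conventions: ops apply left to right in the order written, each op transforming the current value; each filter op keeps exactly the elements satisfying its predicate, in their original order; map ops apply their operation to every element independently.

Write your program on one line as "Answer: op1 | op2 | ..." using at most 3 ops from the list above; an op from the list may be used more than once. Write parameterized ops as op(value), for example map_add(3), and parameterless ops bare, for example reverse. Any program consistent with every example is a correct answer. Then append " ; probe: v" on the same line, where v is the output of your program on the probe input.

map_neg | filter_even ; probe: [-28, -20, 10, 22]

Check, running the answer program on each example:
  [-40, 41, -45, 37, 18, 49] -> [40, -41, 45, -37, -18, -49] -> [40, -18]
  [36, -46, 47, -14, -33, 30, -40, 16, 16] -> [-36, 46, -47, 14, 33, -30, 40, -16, -16] -> [-36, 46, 14, -30, 40, -16, -16]
  [-46, 50, -33, -43, -6, 35, -2] -> [46, -50, 33, 43, 6, -35, 2] -> [46, -50, 6, 2]
  [-7, -12, 43] -> [7, 12, -43] -> [12]
  [-33, 8, -33, 30, 13, 28] -> [33, -8, 33, -30, -13, -28] -> [-8, -30, -28]
  [-1, -19, 42, -19, -33, -11, -28, -40, 37, -6] -> [1, 19, -42, 19, 33, 11, 28, 40, -37, 6] -> [-42, 28, 40, 6]
  probe: [-31, 28, 20, -15, 21, -35, -10, -22] -> [31, -28, -20, 15, -21, 35, 10, 22] -> [-28, -20, 10, 22]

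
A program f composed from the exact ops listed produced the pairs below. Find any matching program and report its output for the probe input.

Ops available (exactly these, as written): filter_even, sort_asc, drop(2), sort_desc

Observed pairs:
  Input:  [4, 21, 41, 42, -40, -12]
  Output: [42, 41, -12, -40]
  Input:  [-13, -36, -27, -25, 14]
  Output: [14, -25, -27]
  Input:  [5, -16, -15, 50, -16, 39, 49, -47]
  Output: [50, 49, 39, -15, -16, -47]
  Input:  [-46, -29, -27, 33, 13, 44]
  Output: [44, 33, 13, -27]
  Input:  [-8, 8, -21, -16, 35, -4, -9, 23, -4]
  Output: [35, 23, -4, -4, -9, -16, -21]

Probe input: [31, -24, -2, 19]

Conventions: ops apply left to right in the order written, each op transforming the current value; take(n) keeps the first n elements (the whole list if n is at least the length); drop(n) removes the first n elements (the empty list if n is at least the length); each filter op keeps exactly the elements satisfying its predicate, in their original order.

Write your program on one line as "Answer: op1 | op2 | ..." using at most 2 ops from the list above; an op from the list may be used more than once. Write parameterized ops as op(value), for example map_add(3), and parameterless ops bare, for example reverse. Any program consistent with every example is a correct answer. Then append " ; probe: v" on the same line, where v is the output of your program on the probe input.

drop(2) | sort_desc ; probe: [19, -2]

Check, running the answer program on each example:
  [4, 21, 41, 42, -40, -12] -> [41, 42, -40, -12] -> [42, 41, -12, -40]
  [-13, -36, -27, -25, 14] -> [-27, -25, 14] -> [14, -25, -27]
  [5, -16, -15, 50, -16, 39, 49, -47] -> [-15, 50, -16, 39, 49, -47] -> [50, 49, 39, -15, -16, -47]
  [-46, -29, -27, 33, 13, 44] -> [-27, 33, 13, 44] -> [44, 33, 13, -27]
  [-8, 8, -21, -16, 35, -4, -9, 23, -4] -> [-21, -16, 35, -4, -9, 23, -4] -> [35, 23, -4, -4, -9, -16, -21]
  probe: [31, -24, -2, 19] -> [-2, 19] -> [19, -2]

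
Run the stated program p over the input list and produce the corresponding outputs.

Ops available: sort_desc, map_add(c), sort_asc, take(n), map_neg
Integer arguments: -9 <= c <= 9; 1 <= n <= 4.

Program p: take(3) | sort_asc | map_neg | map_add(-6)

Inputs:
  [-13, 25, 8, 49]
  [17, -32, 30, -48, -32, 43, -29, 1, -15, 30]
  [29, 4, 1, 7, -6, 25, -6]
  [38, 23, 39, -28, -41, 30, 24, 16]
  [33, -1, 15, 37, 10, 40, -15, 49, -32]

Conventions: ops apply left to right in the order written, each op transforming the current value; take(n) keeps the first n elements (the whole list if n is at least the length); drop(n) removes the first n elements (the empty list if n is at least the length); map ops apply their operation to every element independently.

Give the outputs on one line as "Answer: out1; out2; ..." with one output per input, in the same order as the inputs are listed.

Execution, op by op:
  [-13, 25, 8, 49] -> [-13, 25, 8] -> [-13, 8, 25] -> [13, -8, -25] -> [7, -14, -31]
  [17, -32, 30, -48, -32, 43, -29, 1, -15, 30] -> [17, -32, 30] -> [-32, 17, 30] -> [32, -17, -30] -> [26, -23, -36]
  [29, 4, 1, 7, -6, 25, -6] -> [29, 4, 1] -> [1, 4, 29] -> [-1, -4, -29] -> [-7, -10, -35]
  [38, 23, 39, -28, -41, 30, 24, 16] -> [38, 23, 39] -> [23, 38, 39] -> [-23, -38, -39] -> [-29, -44, -45]
  [33, -1, 15, 37, 10, 40, -15, 49, -32] -> [33, -1, 15] -> [-1, 15, 33] -> [1, -15, -33] -> [-5, -21, -39]

[7, -14, -31]; [26, -23, -36]; [-7, -10, -35]; [-29, -44, -45]; [-5, -21, -39]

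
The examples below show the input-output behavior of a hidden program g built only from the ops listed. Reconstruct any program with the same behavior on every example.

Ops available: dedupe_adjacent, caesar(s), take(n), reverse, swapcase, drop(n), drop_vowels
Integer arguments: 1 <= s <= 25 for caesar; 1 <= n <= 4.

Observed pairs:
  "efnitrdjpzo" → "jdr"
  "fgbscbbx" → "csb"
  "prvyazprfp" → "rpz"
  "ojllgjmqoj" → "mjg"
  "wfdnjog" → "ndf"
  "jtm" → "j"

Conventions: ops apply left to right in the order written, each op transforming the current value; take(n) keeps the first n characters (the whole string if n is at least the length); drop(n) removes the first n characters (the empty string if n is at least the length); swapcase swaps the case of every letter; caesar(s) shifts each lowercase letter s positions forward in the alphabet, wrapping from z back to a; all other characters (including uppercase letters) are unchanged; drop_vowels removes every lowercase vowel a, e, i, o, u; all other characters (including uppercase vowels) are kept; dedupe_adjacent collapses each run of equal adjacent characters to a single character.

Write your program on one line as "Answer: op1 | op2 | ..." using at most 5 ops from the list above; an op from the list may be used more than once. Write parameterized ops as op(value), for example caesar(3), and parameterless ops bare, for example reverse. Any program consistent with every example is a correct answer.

drop_vowels | reverse | dedupe_adjacent | drop(2) | take(3)

Check, running the answer program on each example:
  "efnitrdjpzo" -> "fntrdjpz" -> "zpjdrtnf" -> "zpjdrtnf" -> "jdrtnf" -> "jdr"
  "fgbscbbx" -> "fgbscbbx" -> "xbbcsbgf" -> "xbcsbgf" -> "csbgf" -> "csb"
  "prvyazprfp" -> "prvyzprfp" -> "pfrpzyvrp" -> "pfrpzyvrp" -> "rpzyvrp" -> "rpz"
  "ojllgjmqoj" -> "jllgjmqj" -> "jqmjgllj" -> "jqmjglj" -> "mjglj" -> "mjg"
  "wfdnjog" -> "wfdnjg" -> "gjndfw" -> "gjndfw" -> "ndfw" -> "ndf"
  "jtm" -> "jtm" -> "mtj" -> "mtj" -> "j" -> "j"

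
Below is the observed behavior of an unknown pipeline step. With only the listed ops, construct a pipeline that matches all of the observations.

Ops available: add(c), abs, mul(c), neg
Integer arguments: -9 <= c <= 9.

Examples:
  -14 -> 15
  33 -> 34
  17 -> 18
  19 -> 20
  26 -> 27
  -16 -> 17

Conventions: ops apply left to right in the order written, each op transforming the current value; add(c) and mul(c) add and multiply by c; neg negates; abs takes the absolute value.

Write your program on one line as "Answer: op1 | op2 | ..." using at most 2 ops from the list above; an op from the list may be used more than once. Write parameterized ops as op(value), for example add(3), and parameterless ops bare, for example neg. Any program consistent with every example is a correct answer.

abs | add(1)

Check, running the answer program on each example:
  -14 -> 14 -> 15
  33 -> 33 -> 34
  17 -> 17 -> 18
  19 -> 19 -> 20
  26 -> 26 -> 27
  -16 -> 16 -> 17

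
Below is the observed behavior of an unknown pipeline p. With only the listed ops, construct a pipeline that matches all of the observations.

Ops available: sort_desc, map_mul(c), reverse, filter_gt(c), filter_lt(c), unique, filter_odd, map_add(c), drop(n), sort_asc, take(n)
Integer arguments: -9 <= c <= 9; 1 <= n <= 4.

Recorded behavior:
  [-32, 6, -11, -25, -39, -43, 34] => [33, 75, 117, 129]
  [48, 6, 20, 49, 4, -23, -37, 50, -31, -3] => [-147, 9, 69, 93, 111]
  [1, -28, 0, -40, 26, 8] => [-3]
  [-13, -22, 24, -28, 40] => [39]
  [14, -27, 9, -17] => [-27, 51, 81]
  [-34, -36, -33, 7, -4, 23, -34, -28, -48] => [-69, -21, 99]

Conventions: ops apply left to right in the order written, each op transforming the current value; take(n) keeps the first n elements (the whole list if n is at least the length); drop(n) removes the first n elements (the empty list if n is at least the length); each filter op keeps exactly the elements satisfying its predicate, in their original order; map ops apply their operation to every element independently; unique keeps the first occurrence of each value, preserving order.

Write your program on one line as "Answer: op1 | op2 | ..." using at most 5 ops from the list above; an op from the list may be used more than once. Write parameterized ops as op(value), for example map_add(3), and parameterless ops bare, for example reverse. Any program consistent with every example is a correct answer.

map_mul(-3) | filter_odd | sort_desc | reverse

Check, running the answer program on each example:
  [-32, 6, -11, -25, -39, -43, 34] -> [96, -18, 33, 75, 117, 129, -102] -> [33, 75, 117, 129] -> [129, 117, 75, 33] -> [33, 75, 117, 129]
  [48, 6, 20, 49, 4, -23, -37, 50, -31, -3] -> [-144, -18, -60, -147, -12, 69, 111, -150, 93, 9] -> [-147, 69, 111, 93, 9] -> [111, 93, 69, 9, -147] -> [-147, 9, 69, 93, 111]
  [1, -28, 0, -40, 26, 8] -> [-3, 84, 0, 120, -78, -24] -> [-3] -> [-3] -> [-3]
  [-13, -22, 24, -28, 40] -> [39, 66, -72, 84, -120] -> [39] -> [39] -> [39]
  [14, -27, 9, -17] -> [-42, 81, -27, 51] -> [81, -27, 51] -> [81, 51, -27] -> [-27, 51, 81]
  [-34, -36, -33, 7, -4, 23, -34, -28, -48] -> [102, 108, 99, -21, 12, -69, 102, 84, 144] -> [99, -21, -69] -> [99, -21, -69] -> [-69, -21, 99]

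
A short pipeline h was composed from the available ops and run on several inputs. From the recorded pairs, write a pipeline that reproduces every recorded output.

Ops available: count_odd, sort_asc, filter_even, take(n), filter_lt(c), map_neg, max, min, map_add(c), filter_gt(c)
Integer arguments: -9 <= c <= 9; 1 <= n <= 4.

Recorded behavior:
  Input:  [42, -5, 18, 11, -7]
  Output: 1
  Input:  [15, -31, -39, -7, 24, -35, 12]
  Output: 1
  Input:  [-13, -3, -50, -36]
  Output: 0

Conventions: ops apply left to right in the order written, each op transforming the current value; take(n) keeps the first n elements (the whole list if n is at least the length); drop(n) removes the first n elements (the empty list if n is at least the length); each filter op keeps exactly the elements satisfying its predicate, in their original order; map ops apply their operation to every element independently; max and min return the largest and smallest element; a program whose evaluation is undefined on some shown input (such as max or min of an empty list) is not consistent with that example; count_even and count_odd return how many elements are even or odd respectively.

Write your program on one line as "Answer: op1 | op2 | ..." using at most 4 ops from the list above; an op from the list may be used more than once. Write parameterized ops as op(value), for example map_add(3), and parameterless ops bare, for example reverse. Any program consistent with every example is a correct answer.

filter_gt(7) | map_neg | count_odd

Check, running the answer program on each example:
  [42, -5, 18, 11, -7] -> [42, 18, 11] -> [-42, -18, -11] -> 1
  [15, -31, -39, -7, 24, -35, 12] -> [15, 24, 12] -> [-15, -24, -12] -> 1
  [-13, -3, -50, -36] -> [] -> [] -> 0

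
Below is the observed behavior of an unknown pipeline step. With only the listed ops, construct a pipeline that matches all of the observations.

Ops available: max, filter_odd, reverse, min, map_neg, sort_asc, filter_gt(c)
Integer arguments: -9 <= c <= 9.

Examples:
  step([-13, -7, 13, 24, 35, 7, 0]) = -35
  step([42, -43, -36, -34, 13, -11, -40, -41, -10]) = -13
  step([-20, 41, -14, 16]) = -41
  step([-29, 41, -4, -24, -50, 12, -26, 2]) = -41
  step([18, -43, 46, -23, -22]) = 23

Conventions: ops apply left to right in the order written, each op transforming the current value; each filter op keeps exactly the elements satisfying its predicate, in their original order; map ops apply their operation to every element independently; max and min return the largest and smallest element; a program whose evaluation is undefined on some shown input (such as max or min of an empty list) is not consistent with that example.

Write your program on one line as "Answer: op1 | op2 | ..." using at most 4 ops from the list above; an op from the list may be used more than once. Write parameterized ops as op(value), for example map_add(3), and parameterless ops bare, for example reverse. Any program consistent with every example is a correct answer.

sort_asc | map_neg | filter_odd | min

Check, running the answer program on each example:
  [-13, -7, 13, 24, 35, 7, 0] -> [-13, -7, 0, 7, 13, 24, 35] -> [13, 7, 0, -7, -13, -24, -35] -> [13, 7, -7, -13, -35] -> -35
  [42, -43, -36, -34, 13, -11, -40, -41, -10] -> [-43, -41, -40, -36, -34, -11, -10, 13, 42] -> [43, 41, 40, 36, 34, 11, 10, -13, -42] -> [43, 41, 11, -13] -> -13
  [-20, 41, -14, 16] -> [-20, -14, 16, 41] -> [20, 14, -16, -41] -> [-41] -> -41
  [-29, 41, -4, -24, -50, 12, -26, 2] -> [-50, -29, -26, -24, -4, 2, 12, 41] -> [50, 29, 26, 24, 4, -2, -12, -41] -> [29, -41] -> -41
  [18, -43, 46, -23, -22] -> [-43, -23, -22, 18, 46] -> [43, 23, 22, -18, -46] -> [43, 23] -> 23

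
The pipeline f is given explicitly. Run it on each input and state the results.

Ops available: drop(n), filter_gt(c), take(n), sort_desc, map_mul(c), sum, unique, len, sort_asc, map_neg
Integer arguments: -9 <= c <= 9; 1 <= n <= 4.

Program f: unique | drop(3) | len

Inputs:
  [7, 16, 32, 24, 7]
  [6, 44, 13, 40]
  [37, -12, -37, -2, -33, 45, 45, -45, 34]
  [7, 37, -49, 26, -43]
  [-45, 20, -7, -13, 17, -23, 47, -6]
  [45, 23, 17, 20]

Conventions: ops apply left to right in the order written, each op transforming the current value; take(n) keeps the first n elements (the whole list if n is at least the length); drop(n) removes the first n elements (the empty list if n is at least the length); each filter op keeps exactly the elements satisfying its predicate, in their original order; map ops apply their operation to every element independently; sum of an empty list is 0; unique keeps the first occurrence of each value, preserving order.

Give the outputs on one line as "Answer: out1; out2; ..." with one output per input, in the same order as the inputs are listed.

1; 1; 5; 2; 5; 1

Execution, op by op:
  [7, 16, 32, 24, 7] -> [7, 16, 32, 24] -> [24] -> 1
  [6, 44, 13, 40] -> [6, 44, 13, 40] -> [40] -> 1
  [37, -12, -37, -2, -33, 45, 45, -45, 34] -> [37, -12, -37, -2, -33, 45, -45, 34] -> [-2, -33, 45, -45, 34] -> 5
  [7, 37, -49, 26, -43] -> [7, 37, -49, 26, -43] -> [26, -43] -> 2
  [-45, 20, -7, -13, 17, -23, 47, -6] -> [-45, 20, -7, -13, 17, -23, 47, -6] -> [-13, 17, -23, 47, -6] -> 5
  [45, 23, 17, 20] -> [45, 23, 17, 20] -> [20] -> 1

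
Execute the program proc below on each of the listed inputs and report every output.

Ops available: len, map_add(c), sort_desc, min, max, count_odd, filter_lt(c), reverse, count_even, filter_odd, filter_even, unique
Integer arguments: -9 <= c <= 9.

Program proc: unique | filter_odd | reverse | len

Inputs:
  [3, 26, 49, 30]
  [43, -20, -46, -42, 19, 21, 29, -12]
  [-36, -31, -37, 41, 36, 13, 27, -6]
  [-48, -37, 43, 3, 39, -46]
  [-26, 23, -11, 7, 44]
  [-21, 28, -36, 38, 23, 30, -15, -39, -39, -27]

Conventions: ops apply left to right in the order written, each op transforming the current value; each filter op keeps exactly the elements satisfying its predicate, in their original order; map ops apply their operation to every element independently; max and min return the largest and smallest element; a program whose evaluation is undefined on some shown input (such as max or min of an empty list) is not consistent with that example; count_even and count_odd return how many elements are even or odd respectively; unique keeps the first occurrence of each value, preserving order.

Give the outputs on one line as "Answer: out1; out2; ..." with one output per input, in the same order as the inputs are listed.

2; 4; 5; 4; 3; 5

Execution, op by op:
  [3, 26, 49, 30] -> [3, 26, 49, 30] -> [3, 49] -> [49, 3] -> 2
  [43, -20, -46, -42, 19, 21, 29, -12] -> [43, -20, -46, -42, 19, 21, 29, -12] -> [43, 19, 21, 29] -> [29, 21, 19, 43] -> 4
  [-36, -31, -37, 41, 36, 13, 27, -6] -> [-36, -31, -37, 41, 36, 13, 27, -6] -> [-31, -37, 41, 13, 27] -> [27, 13, 41, -37, -31] -> 5
  [-48, -37, 43, 3, 39, -46] -> [-48, -37, 43, 3, 39, -46] -> [-37, 43, 3, 39] -> [39, 3, 43, -37] -> 4
  [-26, 23, -11, 7, 44] -> [-26, 23, -11, 7, 44] -> [23, -11, 7] -> [7, -11, 23] -> 3
  [-21, 28, -36, 38, 23, 30, -15, -39, -39, -27] -> [-21, 28, -36, 38, 23, 30, -15, -39, -27] -> [-21, 23, -15, -39, -27] -> [-27, -39, -15, 23, -21] -> 5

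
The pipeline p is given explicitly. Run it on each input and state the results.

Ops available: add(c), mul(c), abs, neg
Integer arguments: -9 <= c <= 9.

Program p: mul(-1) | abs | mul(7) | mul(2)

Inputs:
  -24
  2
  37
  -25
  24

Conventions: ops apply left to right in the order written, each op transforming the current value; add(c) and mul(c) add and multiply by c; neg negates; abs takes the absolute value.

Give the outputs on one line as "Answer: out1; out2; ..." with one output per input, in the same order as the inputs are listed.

336; 28; 518; 350; 336

Execution, op by op:
  -24 -> 24 -> 24 -> 168 -> 336
  2 -> -2 -> 2 -> 14 -> 28
  37 -> -37 -> 37 -> 259 -> 518
  -25 -> 25 -> 25 -> 175 -> 350
  24 -> -24 -> 24 -> 168 -> 336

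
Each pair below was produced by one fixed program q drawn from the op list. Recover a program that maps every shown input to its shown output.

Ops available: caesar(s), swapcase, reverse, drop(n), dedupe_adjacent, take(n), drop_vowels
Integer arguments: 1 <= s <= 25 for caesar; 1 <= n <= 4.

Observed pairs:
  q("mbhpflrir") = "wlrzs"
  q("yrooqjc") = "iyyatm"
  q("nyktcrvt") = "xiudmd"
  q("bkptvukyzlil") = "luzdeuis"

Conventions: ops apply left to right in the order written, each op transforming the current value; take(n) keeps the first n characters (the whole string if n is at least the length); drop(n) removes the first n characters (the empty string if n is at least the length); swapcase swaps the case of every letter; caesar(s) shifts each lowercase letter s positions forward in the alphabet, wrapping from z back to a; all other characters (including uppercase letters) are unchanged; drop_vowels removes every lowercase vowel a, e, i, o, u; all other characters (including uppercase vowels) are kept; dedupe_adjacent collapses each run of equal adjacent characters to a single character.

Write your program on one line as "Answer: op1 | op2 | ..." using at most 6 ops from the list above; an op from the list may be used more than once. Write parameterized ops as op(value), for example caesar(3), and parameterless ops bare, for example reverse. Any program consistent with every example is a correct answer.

caesar(9) | reverse | drop_vowels | reverse | caesar(1)

Check, running the answer program on each example:
  "mbhpflrir" -> "vkqyouara" -> "arauoyqkv" -> "ryqkv" -> "vkqyr" -> "wlrzs"
  "yrooqjc" -> "haxxzsl" -> "lszxxah" -> "lszxxh" -> "hxxzsl" -> "iyyatm"
  "nyktcrvt" -> "whtclaec" -> "cealcthw" -> "clcthw" -> "whtclc" -> "xiudmd"
  "bkptvukyzlil" -> "ktycedthiuru" -> "uruihtdecytk" -> "rhtdcytk" -> "ktycdthr" -> "luzdeuis"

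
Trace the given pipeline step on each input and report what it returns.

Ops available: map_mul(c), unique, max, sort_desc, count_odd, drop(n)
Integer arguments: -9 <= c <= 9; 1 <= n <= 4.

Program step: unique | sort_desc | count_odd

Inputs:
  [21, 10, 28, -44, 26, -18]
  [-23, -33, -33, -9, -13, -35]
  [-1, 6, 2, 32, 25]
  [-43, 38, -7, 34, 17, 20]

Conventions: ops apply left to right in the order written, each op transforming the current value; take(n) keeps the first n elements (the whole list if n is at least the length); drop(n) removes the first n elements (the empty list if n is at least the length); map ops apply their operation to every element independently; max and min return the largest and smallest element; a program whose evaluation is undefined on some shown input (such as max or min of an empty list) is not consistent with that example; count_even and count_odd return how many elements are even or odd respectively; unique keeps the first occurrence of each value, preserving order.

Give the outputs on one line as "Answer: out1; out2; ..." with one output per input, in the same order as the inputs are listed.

1; 5; 2; 3

Execution, op by op:
  [21, 10, 28, -44, 26, -18] -> [21, 10, 28, -44, 26, -18] -> [28, 26, 21, 10, -18, -44] -> 1
  [-23, -33, -33, -9, -13, -35] -> [-23, -33, -9, -13, -35] -> [-9, -13, -23, -33, -35] -> 5
  [-1, 6, 2, 32, 25] -> [-1, 6, 2, 32, 25] -> [32, 25, 6, 2, -1] -> 2
  [-43, 38, -7, 34, 17, 20] -> [-43, 38, -7, 34, 17, 20] -> [38, 34, 20, 17, -7, -43] -> 3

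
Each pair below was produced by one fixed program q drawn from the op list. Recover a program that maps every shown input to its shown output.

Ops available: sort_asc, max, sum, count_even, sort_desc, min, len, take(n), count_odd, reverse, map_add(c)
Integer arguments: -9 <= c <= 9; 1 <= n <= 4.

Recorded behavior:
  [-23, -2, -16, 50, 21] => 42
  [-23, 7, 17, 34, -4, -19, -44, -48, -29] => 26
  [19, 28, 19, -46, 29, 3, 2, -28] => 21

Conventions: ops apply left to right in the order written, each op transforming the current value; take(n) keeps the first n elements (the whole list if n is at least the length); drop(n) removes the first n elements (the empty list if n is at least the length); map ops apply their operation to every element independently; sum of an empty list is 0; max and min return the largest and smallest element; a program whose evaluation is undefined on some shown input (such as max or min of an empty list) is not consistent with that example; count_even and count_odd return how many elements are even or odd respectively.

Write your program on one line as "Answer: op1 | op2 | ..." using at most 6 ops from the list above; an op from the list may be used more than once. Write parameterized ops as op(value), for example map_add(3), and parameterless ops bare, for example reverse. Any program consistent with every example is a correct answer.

map_add(-8) | reverse | sort_desc | sort_asc | max

Check, running the answer program on each example:
  [-23, -2, -16, 50, 21] -> [-31, -10, -24, 42, 13] -> [13, 42, -24, -10, -31] -> [42, 13, -10, -24, -31] -> [-31, -24, -10, 13, 42] -> 42
  [-23, 7, 17, 34, -4, -19, -44, -48, -29] -> [-31, -1, 9, 26, -12, -27, -52, -56, -37] -> [-37, -56, -52, -27, -12, 26, 9, -1, -31] -> [26, 9, -1, -12, -27, -31, -37, -52, -56] -> [-56, -52, -37, -31, -27, -12, -1, 9, 26] -> 26
  [19, 28, 19, -46, 29, 3, 2, -28] -> [11, 20, 11, -54, 21, -5, -6, -36] -> [-36, -6, -5, 21, -54, 11, 20, 11] -> [21, 20, 11, 11, -5, -6, -36, -54] -> [-54, -36, -6, -5, 11, 11, 20, 21] -> 21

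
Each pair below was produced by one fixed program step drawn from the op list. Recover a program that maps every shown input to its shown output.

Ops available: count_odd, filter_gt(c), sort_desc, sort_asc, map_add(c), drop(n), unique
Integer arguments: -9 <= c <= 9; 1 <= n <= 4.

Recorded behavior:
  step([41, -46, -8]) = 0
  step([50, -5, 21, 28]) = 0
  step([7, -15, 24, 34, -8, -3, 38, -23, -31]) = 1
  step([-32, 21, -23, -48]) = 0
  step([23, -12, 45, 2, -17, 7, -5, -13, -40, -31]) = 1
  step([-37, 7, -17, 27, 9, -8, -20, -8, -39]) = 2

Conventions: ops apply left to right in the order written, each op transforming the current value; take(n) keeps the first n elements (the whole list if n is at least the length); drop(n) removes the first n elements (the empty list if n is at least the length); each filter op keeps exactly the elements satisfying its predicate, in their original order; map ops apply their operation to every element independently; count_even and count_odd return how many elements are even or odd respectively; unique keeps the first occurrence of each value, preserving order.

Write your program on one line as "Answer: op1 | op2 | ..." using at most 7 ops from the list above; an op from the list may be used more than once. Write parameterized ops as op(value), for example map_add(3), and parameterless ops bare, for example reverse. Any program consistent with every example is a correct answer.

unique | drop(3) | sort_desc | drop(2) | map_add(-3) | count_odd

Check, running the answer program on each example:
  [41, -46, -8] -> [41, -46, -8] -> [] -> [] -> [] -> [] -> 0
  [50, -5, 21, 28] -> [50, -5, 21, 28] -> [28] -> [28] -> [] -> [] -> 0
  [7, -15, 24, 34, -8, -3, 38, -23, -31] -> [7, -15, 24, 34, -8, -3, 38, -23, -31] -> [34, -8, -3, 38, -23, -31] -> [38, 34, -3, -8, -23, -31] -> [-3, -8, -23, -31] -> [-6, -11, -26, -34] -> 1
  [-32, 21, -23, -48] -> [-32, 21, -23, -48] -> [-48] -> [-48] -> [] -> [] -> 0
  [23, -12, 45, 2, -17, 7, -5, -13, -40, -31] -> [23, -12, 45, 2, -17, 7, -5, -13, -40, -31] -> [2, -17, 7, -5, -13, -40, -31] -> [7, 2, -5, -13, -17, -31, -40] -> [-5, -13, -17, -31, -40] -> [-8, -16, -20, -34, -43] -> 1
  [-37, 7, -17, 27, 9, -8, -20, -8, -39] -> [-37, 7, -17, 27, 9, -8, -20, -39] -> [27, 9, -8, -20, -39] -> [27, 9, -8, -20, -39] -> [-8, -20, -39] -> [-11, -23, -42] -> 2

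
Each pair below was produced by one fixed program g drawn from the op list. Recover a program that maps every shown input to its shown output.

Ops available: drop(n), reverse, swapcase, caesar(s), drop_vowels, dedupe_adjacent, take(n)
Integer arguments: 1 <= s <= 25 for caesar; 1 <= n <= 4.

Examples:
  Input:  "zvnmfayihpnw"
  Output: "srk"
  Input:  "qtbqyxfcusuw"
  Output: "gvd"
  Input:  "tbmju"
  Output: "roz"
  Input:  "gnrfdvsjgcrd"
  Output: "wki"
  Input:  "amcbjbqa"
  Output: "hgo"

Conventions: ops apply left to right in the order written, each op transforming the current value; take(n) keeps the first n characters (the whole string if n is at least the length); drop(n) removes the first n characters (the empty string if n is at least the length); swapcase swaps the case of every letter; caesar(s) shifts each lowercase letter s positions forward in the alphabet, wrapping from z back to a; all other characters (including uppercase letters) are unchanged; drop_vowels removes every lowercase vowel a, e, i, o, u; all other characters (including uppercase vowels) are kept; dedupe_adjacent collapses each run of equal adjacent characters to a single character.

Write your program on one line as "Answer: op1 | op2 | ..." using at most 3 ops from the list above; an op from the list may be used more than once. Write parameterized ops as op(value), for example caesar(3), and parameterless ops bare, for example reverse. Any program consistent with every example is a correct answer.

drop(2) | caesar(5) | take(3)

Check, running the answer program on each example:
  "zvnmfayihpnw" -> "nmfayihpnw" -> "srkfdnmusb" -> "srk"
  "qtbqyxfcusuw" -> "bqyxfcusuw" -> "gvdckhzxzb" -> "gvd"
  "tbmju" -> "mju" -> "roz" -> "roz"
  "gnrfdvsjgcrd" -> "rfdvsjgcrd" -> "wkiaxolhwi" -> "wki"
  "amcbjbqa" -> "cbjbqa" -> "hgogvf" -> "hgo"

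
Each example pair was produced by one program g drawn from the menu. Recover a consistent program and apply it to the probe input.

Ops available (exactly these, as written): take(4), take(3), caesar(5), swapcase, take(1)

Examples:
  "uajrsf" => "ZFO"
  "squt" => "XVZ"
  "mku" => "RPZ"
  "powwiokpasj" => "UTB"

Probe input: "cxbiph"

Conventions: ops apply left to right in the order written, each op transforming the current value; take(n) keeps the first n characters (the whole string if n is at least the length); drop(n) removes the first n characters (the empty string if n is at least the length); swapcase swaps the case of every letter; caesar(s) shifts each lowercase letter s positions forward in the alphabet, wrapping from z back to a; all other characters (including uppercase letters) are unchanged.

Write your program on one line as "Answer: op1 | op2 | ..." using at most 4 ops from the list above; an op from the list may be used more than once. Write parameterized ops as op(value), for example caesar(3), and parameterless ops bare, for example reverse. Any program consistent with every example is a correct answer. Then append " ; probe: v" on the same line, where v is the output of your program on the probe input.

take(3) | caesar(5) | swapcase ; probe: "HCG"

Check, running the answer program on each example:
  "uajrsf" -> "uaj" -> "zfo" -> "ZFO"
  "squt" -> "squ" -> "xvz" -> "XVZ"
  "mku" -> "mku" -> "rpz" -> "RPZ"
  "powwiokpasj" -> "pow" -> "utb" -> "UTB"
  probe: "cxbiph" -> "cxb" -> "hcg" -> "HCG"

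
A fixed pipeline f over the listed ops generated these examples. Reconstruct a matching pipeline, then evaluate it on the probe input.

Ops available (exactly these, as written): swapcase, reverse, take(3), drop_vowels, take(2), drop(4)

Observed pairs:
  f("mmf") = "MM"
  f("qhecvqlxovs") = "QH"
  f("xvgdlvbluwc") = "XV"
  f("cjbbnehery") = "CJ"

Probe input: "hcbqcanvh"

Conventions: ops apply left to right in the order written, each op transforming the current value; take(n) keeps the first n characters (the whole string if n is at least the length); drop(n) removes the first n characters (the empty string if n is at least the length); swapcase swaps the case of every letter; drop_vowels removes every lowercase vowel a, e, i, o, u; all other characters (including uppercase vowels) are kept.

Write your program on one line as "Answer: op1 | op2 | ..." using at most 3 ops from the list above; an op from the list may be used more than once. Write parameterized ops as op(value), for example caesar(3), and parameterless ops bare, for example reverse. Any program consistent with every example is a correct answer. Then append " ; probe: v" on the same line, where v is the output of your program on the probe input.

drop_vowels | take(2) | swapcase ; probe: "HC"

Check, running the answer program on each example:
  "mmf" -> "mmf" -> "mm" -> "MM"
  "qhecvqlxovs" -> "qhcvqlxvs" -> "qh" -> "QH"
  "xvgdlvbluwc" -> "xvgdlvblwc" -> "xv" -> "XV"
  "cjbbnehery" -> "cjbbnhry" -> "cj" -> "CJ"
  probe: "hcbqcanvh" -> "hcbqcnvh" -> "hc" -> "HC"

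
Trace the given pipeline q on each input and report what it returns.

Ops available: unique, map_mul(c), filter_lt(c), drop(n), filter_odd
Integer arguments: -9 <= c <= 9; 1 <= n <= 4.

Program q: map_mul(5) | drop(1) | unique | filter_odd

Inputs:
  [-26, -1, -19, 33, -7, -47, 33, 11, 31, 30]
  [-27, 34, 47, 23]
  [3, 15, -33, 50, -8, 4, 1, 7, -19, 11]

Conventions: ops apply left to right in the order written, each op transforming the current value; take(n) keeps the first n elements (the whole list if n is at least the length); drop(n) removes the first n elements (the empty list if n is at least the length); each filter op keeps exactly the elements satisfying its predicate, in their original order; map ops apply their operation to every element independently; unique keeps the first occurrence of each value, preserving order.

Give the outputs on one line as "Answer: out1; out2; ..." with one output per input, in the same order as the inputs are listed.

[-5, -95, 165, -35, -235, 55, 155]; [235, 115]; [75, -165, 5, 35, -95, 55]

Execution, op by op:
  [-26, -1, -19, 33, -7, -47, 33, 11, 31, 30] -> [-130, -5, -95, 165, -35, -235, 165, 55, 155, 150] -> [-5, -95, 165, -35, -235, 165, 55, 155, 150] -> [-5, -95, 165, -35, -235, 55, 155, 150] -> [-5, -95, 165, -35, -235, 55, 155]
  [-27, 34, 47, 23] -> [-135, 170, 235, 115] -> [170, 235, 115] -> [170, 235, 115] -> [235, 115]
  [3, 15, -33, 50, -8, 4, 1, 7, -19, 11] -> [15, 75, -165, 250, -40, 20, 5, 35, -95, 55] -> [75, -165, 250, -40, 20, 5, 35, -95, 55] -> [75, -165, 250, -40, 20, 5, 35, -95, 55] -> [75, -165, 5, 35, -95, 55]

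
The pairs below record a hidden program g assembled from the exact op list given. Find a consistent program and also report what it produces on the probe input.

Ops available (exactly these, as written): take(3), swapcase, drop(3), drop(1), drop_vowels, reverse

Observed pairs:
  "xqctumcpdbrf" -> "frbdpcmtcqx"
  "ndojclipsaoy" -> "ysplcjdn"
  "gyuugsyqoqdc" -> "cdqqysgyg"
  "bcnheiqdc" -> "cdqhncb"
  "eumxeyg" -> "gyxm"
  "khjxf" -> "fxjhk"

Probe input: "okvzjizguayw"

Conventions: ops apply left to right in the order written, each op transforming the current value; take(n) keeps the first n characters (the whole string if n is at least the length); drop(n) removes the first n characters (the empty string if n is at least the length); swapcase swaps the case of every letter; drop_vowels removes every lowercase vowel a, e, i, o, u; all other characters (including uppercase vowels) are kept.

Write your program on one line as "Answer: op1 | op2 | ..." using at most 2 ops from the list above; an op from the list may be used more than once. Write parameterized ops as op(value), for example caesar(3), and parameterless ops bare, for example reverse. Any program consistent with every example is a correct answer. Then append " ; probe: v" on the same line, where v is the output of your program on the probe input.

drop_vowels | reverse ; probe: "wygzjzvk"

Check, running the answer program on each example:
  "xqctumcpdbrf" -> "xqctmcpdbrf" -> "frbdpcmtcqx"
  "ndojclipsaoy" -> "ndjclpsy" -> "ysplcjdn"
  "gyuugsyqoqdc" -> "gygsyqqdc" -> "cdqqysgyg"
  "bcnheiqdc" -> "bcnhqdc" -> "cdqhncb"
  "eumxeyg" -> "mxyg" -> "gyxm"
  "khjxf" -> "khjxf" -> "fxjhk"
  probe: "okvzjizguayw" -> "kvzjzgyw" -> "wygzjzvk"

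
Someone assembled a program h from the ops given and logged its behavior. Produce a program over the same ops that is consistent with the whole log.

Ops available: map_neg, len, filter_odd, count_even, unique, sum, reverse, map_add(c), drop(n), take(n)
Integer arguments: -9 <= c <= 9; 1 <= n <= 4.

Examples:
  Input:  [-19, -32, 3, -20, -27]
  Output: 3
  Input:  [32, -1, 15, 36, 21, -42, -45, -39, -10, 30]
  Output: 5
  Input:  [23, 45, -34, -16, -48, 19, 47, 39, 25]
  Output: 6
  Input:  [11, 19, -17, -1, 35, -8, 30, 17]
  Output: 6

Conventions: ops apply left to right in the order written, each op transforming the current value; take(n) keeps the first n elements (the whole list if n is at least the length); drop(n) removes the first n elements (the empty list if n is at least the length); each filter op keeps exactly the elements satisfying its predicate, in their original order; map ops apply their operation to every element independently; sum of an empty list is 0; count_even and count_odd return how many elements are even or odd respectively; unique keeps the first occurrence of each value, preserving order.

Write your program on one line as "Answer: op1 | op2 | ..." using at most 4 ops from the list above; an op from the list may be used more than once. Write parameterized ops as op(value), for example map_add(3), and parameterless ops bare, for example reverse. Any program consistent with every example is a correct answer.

reverse | map_neg | map_add(-9) | count_even

Check, running the answer program on each example:
  [-19, -32, 3, -20, -27] -> [-27, -20, 3, -32, -19] -> [27, 20, -3, 32, 19] -> [18, 11, -12, 23, 10] -> 3
  [32, -1, 15, 36, 21, -42, -45, -39, -10, 30] -> [30, -10, -39, -45, -42, 21, 36, 15, -1, 32] -> [-30, 10, 39, 45, 42, -21, -36, -15, 1, -32] -> [-39, 1, 30, 36, 33, -30, -45, -24, -8, -41] -> 5
  [23, 45, -34, -16, -48, 19, 47, 39, 25] -> [25, 39, 47, 19, -48, -16, -34, 45, 23] -> [-25, -39, -47, -19, 48, 16, 34, -45, -23] -> [-34, -48, -56, -28, 39, 7, 25, -54, -32] -> 6
  [11, 19, -17, -1, 35, -8, 30, 17] -> [17, 30, -8, 35, -1, -17, 19, 11] -> [-17, -30, 8, -35, 1, 17, -19, -11] -> [-26, -39, -1, -44, -8, 8, -28, -20] -> 6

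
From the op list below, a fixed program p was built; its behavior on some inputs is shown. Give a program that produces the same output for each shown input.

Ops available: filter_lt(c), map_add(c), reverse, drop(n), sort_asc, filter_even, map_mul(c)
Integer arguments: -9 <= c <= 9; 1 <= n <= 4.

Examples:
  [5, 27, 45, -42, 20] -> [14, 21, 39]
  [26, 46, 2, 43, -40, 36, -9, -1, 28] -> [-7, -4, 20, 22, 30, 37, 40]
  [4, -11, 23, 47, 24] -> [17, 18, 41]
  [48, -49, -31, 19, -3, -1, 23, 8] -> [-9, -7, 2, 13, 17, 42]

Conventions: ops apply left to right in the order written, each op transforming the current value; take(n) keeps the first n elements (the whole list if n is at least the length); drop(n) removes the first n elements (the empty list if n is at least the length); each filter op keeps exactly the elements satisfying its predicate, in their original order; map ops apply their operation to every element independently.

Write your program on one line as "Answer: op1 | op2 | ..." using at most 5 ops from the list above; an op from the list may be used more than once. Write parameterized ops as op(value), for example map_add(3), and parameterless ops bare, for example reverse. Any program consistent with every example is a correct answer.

map_add(-3) | reverse | sort_asc | drop(2) | map_add(-3)

Check, running the answer program on each example:
  [5, 27, 45, -42, 20] -> [2, 24, 42, -45, 17] -> [17, -45, 42, 24, 2] -> [-45, 2, 17, 24, 42] -> [17, 24, 42] -> [14, 21, 39]
  [26, 46, 2, 43, -40, 36, -9, -1, 28] -> [23, 43, -1, 40, -43, 33, -12, -4, 25] -> [25, -4, -12, 33, -43, 40, -1, 43, 23] -> [-43, -12, -4, -1, 23, 25, 33, 40, 43] -> [-4, -1, 23, 25, 33, 40, 43] -> [-7, -4, 20, 22, 30, 37, 40]
  [4, -11, 23, 47, 24] -> [1, -14, 20, 44, 21] -> [21, 44, 20, -14, 1] -> [-14, 1, 20, 21, 44] -> [20, 21, 44] -> [17, 18, 41]
  [48, -49, -31, 19, -3, -1, 23, 8] -> [45, -52, -34, 16, -6, -4, 20, 5] -> [5, 20, -4, -6, 16, -34, -52, 45] -> [-52, -34, -6, -4, 5, 16, 20, 45] -> [-6, -4, 5, 16, 20, 45] -> [-9, -7, 2, 13, 17, 42]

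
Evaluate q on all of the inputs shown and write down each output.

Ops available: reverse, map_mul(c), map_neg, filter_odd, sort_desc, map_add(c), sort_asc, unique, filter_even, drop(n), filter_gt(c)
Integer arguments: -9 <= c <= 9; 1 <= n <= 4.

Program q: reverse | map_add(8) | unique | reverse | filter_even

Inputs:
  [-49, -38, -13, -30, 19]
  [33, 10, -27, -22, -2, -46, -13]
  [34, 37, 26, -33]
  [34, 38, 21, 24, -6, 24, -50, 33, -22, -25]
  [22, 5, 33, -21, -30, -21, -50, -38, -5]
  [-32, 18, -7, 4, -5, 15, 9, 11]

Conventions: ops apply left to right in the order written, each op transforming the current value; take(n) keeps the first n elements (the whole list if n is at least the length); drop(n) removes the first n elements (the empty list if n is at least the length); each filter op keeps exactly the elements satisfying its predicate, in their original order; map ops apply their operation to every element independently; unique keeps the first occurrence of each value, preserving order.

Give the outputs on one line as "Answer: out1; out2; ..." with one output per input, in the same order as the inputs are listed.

[-30, -22]; [18, -14, 6, -38]; [42, 34]; [42, 46, 2, 32, -42, -14]; [30, -22, -42, -30]; [-24, 26, 12]

Execution, op by op:
  [-49, -38, -13, -30, 19] -> [19, -30, -13, -38, -49] -> [27, -22, -5, -30, -41] -> [27, -22, -5, -30, -41] -> [-41, -30, -5, -22, 27] -> [-30, -22]
  [33, 10, -27, -22, -2, -46, -13] -> [-13, -46, -2, -22, -27, 10, 33] -> [-5, -38, 6, -14, -19, 18, 41] -> [-5, -38, 6, -14, -19, 18, 41] -> [41, 18, -19, -14, 6, -38, -5] -> [18, -14, 6, -38]
  [34, 37, 26, -33] -> [-33, 26, 37, 34] -> [-25, 34, 45, 42] -> [-25, 34, 45, 42] -> [42, 45, 34, -25] -> [42, 34]
  [34, 38, 21, 24, -6, 24, -50, 33, -22, -25] -> [-25, -22, 33, -50, 24, -6, 24, 21, 38, 34] -> [-17, -14, 41, -42, 32, 2, 32, 29, 46, 42] -> [-17, -14, 41, -42, 32, 2, 29, 46, 42] -> [42, 46, 29, 2, 32, -42, 41, -14, -17] -> [42, 46, 2, 32, -42, -14]
  [22, 5, 33, -21, -30, -21, -50, -38, -5] -> [-5, -38, -50, -21, -30, -21, 33, 5, 22] -> [3, -30, -42, -13, -22, -13, 41, 13, 30] -> [3, -30, -42, -13, -22, 41, 13, 30] -> [30, 13, 41, -22, -13, -42, -30, 3] -> [30, -22, -42, -30]
  [-32, 18, -7, 4, -5, 15, 9, 11] -> [11, 9, 15, -5, 4, -7, 18, -32] -> [19, 17, 23, 3, 12, 1, 26, -24] -> [19, 17, 23, 3, 12, 1, 26, -24] -> [-24, 26, 1, 12, 3, 23, 17, 19] -> [-24, 26, 12]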